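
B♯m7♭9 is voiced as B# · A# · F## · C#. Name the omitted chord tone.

B♯m7♭9 = B#, D#, F##, A#, C#. The voicing lacks the 3rd (minor 3rd), D#.

D#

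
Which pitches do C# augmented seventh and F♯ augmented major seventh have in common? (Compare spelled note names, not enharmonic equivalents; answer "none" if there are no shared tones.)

C# augmented seventh = C-sharp, E-sharp, G-double-sharp, B.
F♯ augmented major seventh = F-sharp, A-sharp, C-double-sharp, E-sharp.
Shared: E-sharp.

E-sharp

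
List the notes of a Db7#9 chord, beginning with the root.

D♭, F, A♭, C♭, E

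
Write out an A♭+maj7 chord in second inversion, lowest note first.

E, G, Ab, C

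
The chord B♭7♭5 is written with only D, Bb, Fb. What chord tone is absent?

The full B♭7♭5 chord is Bb, D, Fb, Ab.
Comparing with the voicing, the minor 7th (7th) — Ab — is absent.

Ab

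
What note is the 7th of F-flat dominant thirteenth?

F-flat dominant thirteenth is built on F-flat; its 7th is a minor 7th above the root.
A seventh above F uses the letter E, and the minor 7th above F-flat is E-double-flat.

E-double-flat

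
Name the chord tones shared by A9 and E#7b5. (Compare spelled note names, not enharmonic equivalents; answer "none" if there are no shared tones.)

B

A9 = A, C#, E, G, B.
E#7b5 = E#, G##, B, D#.
Shared: B.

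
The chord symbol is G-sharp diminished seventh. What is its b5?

D

G-sharp diminished seventh is built on G-sharp; its 5th is a diminished 5th above the root.
A fifth above G uses the letter D, and the diminished 5th above G-sharp is D.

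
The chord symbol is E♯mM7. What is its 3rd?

E♯mM7 is built on E#; its 3rd is a minor 3rd above the root.
A third above E uses the letter G, and the minor 3rd above E# is G#.

G#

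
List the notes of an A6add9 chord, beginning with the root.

A  C#  E  F#  B

A6add9: six-nine on A.
A — root
C# — major 3rd
E — perfect 5th
F# — major 6th
B — major 9th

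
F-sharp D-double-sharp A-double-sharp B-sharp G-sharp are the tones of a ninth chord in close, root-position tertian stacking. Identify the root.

Arranged so that each adjacent pair is a third by letter name: G-sharp – B-sharp – D-double-sharp – F-sharp – A-double-sharp.
The bottom of that stack, G-sharp, is the root (this is G-sharp dominant seventh sharp nine sharp five).

G-sharp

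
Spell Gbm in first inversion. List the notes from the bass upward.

Gbm = Gb–Bbb–Db; first inversion → third (Bbb) lowest.

Bbb  Db  Gb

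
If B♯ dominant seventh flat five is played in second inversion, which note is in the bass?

F#

B♯ dominant seventh flat five = B#–D##–F#–A#. Second inversion → fifth in the bass = F#.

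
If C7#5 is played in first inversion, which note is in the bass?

C7#5 in root position is C–E–G♯–B♭.
First inversion places the third in the bass, which is E.

E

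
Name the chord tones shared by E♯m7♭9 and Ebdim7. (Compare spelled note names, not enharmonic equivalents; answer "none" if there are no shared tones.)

none

E♯m7♭9: E# G# B# D# F#
Ebdim7: Eb Gb Bbb Dbb
Common to both → none.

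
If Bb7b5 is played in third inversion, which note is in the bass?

Ab

Bb7b5 in root position is Bb–D–Fb–Ab.
Third inversion places the seventh in the bass, which is Ab.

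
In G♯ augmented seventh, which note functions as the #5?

D-double-sharp

Root of G♯ augmented seventh = G-sharp. The 5th is an augmented 5th: G-sharp up an augmented 5th → D-double-sharp.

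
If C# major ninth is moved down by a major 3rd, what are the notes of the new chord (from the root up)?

A, C#, E, G#, B

C# down a major 3rd → A. New chord: A major ninth.
A — root
C# — major 3rd
E — perfect 5th
G# — major 7th
B — major 9th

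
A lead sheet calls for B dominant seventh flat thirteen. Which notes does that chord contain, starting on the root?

B, D♯, F♯, A, G

B dominant seventh flat thirteen: dominant seventh flat thirteen on B.
Root: B
Major 3rd (3rd): D♯
Perfect 5th (5th): F♯
Minor 7th (7th): A
Minor 13th (13th): G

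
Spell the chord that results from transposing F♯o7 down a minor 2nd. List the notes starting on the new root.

A minor 2nd down from F# is E#, so the new chord is E# diminished seventh.
Root: E#
Minor 3rd (3rd): G#
Diminished 5th (5th): B
Diminished 7th (7th): D

E#  G#  B  D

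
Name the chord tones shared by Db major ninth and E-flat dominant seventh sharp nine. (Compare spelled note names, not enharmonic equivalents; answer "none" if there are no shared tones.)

D-flat, E-flat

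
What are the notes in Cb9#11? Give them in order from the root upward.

Root Cb, quality dominant ninth sharp eleven:
- root: Cb
- major 3rd: Eb
- perfect 5th: Gb
- minor 7th: Bbb
- major 9th: Db
- augmented 11th: F

Cb, Eb, Gb, Bbb, Db, F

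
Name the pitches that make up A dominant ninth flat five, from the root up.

A dominant ninth flat five is a dominant ninth flat five built on A.
root → A
3rd (major 3rd) → C♯
5th (diminished 5th) → E♭
7th (minor 7th) → G
9th (major 9th) → B

A, C♯, E♭, G, B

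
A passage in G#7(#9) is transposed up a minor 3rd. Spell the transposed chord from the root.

B  D#  F#  A  C##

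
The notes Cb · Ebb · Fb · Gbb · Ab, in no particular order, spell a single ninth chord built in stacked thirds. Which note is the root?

Stacking in thirds gives Fb – Ab – Cb – Ebb – Gbb, so Fb is the root — Fb dominant seventh flat nine.

Fb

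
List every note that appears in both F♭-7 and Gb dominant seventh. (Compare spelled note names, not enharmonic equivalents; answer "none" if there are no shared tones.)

Fb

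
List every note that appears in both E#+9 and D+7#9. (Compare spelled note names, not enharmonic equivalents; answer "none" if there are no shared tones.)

E#

E#+9 = E#, G##, B##, D#, F##.
D+7#9 = D, F#, A#, C, E#.
Shared: E#.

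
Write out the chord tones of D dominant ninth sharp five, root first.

D F-sharp A-sharp C E

Root D, quality dominant ninth sharp five:
- root: D
- major 3rd: F-sharp
- augmented 5th: A-sharp
- minor 7th: C
- major 9th: E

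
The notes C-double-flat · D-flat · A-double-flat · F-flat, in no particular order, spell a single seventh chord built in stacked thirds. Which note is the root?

D-flat

Stacking in thirds gives D-flat – F-flat – A-double-flat – C-double-flat, so D-flat is the root — D-flat diminished seventh.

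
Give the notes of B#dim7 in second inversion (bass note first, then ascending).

F#, A, B#, D#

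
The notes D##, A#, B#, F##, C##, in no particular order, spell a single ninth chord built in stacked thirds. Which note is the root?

B#

Stacking in thirds gives B# – D## – F## – A# – C##, so B# is the root — B# dominant ninth.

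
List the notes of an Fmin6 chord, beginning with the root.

Root F, quality minor sixth:
F — root
Ab — minor 3rd
C — perfect 5th
D — major 6th

F, Ab, C, D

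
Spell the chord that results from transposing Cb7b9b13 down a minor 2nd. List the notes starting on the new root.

Bb, D, F, Ab, Cb, Gb

A minor 2nd down from Cb is Bb, so the new chord is Bb dominant seventh flat nine flat thirteen.
root → Bb
3rd (major 3rd) → D
5th (perfect 5th) → F
7th (minor 7th) → Ab
9th (minor 9th) → Cb
13th (minor 13th) → Gb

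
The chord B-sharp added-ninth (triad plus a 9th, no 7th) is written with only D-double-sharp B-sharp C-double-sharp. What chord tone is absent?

B-sharp added-ninth = B-sharp, D-double-sharp, F-double-sharp, C-double-sharp. The voicing lacks the 5th (perfect 5th), F-double-sharp.

F-double-sharp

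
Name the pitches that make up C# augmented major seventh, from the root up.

Root C-sharp, quality augmented major seventh:
- root: C-sharp
- major 3rd: E-sharp
- augmented 5th: G-double-sharp
- major 7th: B-sharp

C-sharp  E-sharp  G-double-sharp  B-sharp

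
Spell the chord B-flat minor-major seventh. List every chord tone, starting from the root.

Bb – Db – F – A

B-flat minor-major seventh is a minor-major seventh built on Bb.
root → Bb
3rd (minor 3rd) → Db
5th (perfect 5th) → F
7th (major 7th) → A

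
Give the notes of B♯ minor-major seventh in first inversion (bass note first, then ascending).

D#, F##, A##, B#

B♯ minor-major seventh = B#–D#–F##–A##; first inversion → third (D#) lowest.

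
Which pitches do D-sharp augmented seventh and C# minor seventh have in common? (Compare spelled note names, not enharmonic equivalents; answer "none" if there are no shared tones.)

D-sharp augmented seventh: D-sharp F-double-sharp A-double-sharp C-sharp
C# minor seventh: C-sharp E G-sharp B
Common to both → C-sharp.

C-sharp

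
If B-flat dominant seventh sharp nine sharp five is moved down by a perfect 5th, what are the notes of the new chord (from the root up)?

Transposed root: B-flat → E-flat (perfect 5th down). So we spell E-flat dominant seventh sharp nine sharp five:
E-flat — root
G — major 3rd
B — augmented 5th
D-flat — minor 7th
F-sharp — augmented 9th

E-flat G B D-flat F-sharp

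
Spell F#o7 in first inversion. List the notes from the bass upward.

F#o7 = F♯–A–C–E♭; first inversion → third (A) lowest.

A C E♭ F♯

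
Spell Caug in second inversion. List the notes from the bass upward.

Caug = C–E–G#; second inversion → fifth (G#) lowest.

G# – C – E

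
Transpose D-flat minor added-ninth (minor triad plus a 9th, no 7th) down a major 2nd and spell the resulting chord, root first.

D-flat down a major 2nd → C-flat. New chord: C-flat minor added-ninth.
- root: C-flat
- minor 3rd: E-double-flat
- perfect 5th: G-flat
- major 9th: D-flat

C-flat, E-double-flat, G-flat, D-flat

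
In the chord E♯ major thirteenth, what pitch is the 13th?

Root of E♯ major thirteenth = E-sharp. The 13th is a major 13th: E-sharp up a major 13th → C-double-sharp.

C-double-sharp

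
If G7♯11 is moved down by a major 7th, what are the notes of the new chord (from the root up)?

Ab  C  Eb  Gb  D

G down a major 7th → Ab. New chord: Ab dominant seventh sharp eleven.
Root: Ab
Major 3rd (3rd): C
Perfect 5th (5th): Eb
Minor 7th (7th): Gb
Augmented 11th (11th): D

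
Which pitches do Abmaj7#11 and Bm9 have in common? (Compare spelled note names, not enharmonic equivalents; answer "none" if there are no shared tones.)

D

Abmaj7#11: Ab C Eb G D
Bm9: B D F# A C#
Common to both → D.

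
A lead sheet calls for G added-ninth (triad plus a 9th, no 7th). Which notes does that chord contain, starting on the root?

G added-ninth: added-ninth on G.
G — root
B — major 3rd
D — perfect 5th
A — major 9th

G B D A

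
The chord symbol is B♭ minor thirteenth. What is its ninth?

C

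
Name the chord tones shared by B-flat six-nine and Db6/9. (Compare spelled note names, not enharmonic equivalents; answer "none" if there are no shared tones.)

Bb – F

B-flat six-nine: Bb D F G C
Db6/9: Db F Ab Bb Eb
Common to both → Bb, F.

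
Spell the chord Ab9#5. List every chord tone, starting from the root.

Ab9#5: dominant ninth sharp five on A♭.
root → A♭
3rd (major 3rd) → C
5th (augmented 5th) → E
7th (minor 7th) → G♭
9th (major 9th) → B♭

A♭ – C – E – G♭ – B♭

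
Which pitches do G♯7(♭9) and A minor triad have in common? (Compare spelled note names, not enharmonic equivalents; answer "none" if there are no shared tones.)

A

G♯7(♭9): G# B# D# F# A
A minor triad: A C E
Common to both → A.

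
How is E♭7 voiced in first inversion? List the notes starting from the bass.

E♭7 = E♭–G–B♭–D♭; first inversion → third (G) lowest.

G B♭ D♭ E♭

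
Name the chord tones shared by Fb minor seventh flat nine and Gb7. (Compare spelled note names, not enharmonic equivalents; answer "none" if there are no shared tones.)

Fb minor seventh flat nine: Fb Abb Cb Ebb Gbb
Gb7: Gb Bb Db Fb
Common to both → Fb.

Fb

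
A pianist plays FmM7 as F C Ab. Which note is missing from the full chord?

E

The full FmM7 chord is F, Ab, C, E.
Comparing with the voicing, the major 7th (7th) — E — is absent.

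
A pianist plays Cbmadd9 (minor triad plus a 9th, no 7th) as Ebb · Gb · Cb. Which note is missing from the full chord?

Db

The full Cbmadd9 chord is Cb, Ebb, Gb, Db.
Comparing with the voicing, the major 9th (9th) — Db — is absent.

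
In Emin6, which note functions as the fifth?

Emin6 is built on E; its 5th is a perfect 5th above the root.
A fifth above E uses the letter B, and the perfect 5th above E is B.

B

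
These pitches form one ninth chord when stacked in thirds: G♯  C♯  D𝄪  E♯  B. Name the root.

C♯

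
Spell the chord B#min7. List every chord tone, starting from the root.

B# D# F## A#

B#min7: minor seventh on B#.
Root: B#
Minor 3rd (3rd): D#
Perfect 5th (5th): F##
Minor 7th (7th): A#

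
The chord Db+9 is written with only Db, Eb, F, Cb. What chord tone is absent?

Db+9 = Db, F, A, Cb, Eb. The voicing lacks the 5th (augmented 5th), A.

A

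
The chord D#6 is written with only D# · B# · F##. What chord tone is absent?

A#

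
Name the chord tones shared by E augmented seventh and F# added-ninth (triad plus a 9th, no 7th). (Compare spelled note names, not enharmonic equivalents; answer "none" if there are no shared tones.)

G-sharp

E augmented seventh = E, G-sharp, B-sharp, D.
F# added-ninth = F-sharp, A-sharp, C-sharp, G-sharp.
Shared: G-sharp.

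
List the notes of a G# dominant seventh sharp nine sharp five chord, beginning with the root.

G-sharp B-sharp D-double-sharp F-sharp A-double-sharp

G# dominant seventh sharp nine sharp five: dominant seventh sharp nine sharp five on G-sharp.
- root: G-sharp
- major 3rd: B-sharp
- augmented 5th: D-double-sharp
- minor 7th: F-sharp
- augmented 9th: A-double-sharp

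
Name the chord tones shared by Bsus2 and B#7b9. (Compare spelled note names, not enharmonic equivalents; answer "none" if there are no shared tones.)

C#

Bsus2 = B, C#, F#.
B#7b9 = B#, D##, F##, A#, C#.
Shared: C#.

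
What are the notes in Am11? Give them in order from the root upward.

A C E G B D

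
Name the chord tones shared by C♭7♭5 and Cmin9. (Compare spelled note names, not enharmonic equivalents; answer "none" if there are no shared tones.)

E♭

C♭7♭5: C♭ E♭ G𝄫 B𝄫
Cmin9: C E♭ G B♭ D
Common to both → E♭.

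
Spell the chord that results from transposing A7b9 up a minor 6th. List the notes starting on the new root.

F – A – C – Eb – Gb

A minor 6th up from A is F, so the new chord is F dominant seventh flat nine.
root → F
3rd (major 3rd) → A
5th (perfect 5th) → C
7th (minor 7th) → Eb
9th (minor 9th) → Gb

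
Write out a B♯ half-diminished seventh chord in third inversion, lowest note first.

A#  B#  D#  F#

B♯ half-diminished seventh = B#–D#–F#–A#; third inversion → seventh (A#) lowest.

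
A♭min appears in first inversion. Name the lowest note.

Cb

A♭min in root position is Ab–Cb–Eb.
First inversion places the third in the bass, which is Cb.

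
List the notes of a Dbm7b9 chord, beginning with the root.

D♭, F♭, A♭, C♭, E𝄫

Dbm7b9 is a minor seventh flat nine built on D♭.
Root: D♭
Minor 3rd (3rd): F♭
Perfect 5th (5th): A♭
Minor 7th (7th): C♭
Minor 9th (9th): E𝄫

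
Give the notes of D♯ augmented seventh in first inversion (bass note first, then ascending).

F##  A##  C#  D#

D♯ augmented seventh = D#–F##–A##–C#; first inversion → third (F##) lowest.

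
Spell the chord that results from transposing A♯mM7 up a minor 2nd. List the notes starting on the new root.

B, D, F#, A#

Transposed root: A# → B (minor 2nd up). So we spell B minor-major seventh:
Root: B
Minor 3rd (3rd): D
Perfect 5th (5th): F#
Major 7th (7th): A#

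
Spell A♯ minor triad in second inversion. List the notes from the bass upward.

E-sharp  A-sharp  C-sharp

In root position, A♯ minor triad is A-sharp–C-sharp–E-sharp.
Second inversion puts the fifth (E-sharp) in the bass.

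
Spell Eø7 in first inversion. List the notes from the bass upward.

Eø7 = E–G–Bb–D; first inversion → third (G) lowest.

G  Bb  D  E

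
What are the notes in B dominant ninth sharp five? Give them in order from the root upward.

B dominant ninth sharp five: dominant ninth sharp five on B.
B — root
D# — major 3rd
F## — augmented 5th
A — minor 7th
C# — major 9th

B D# F## A C#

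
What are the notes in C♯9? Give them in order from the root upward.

C♯9: dominant ninth on C♯.
C♯ — root
E♯ — major 3rd
G♯ — perfect 5th
B — minor 7th
D♯ — major 9th

C♯  E♯  G♯  B  D♯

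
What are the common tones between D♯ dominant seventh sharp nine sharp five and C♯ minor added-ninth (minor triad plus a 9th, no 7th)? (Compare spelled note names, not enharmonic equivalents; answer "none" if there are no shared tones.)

D#, C#

D♯ dominant seventh sharp nine sharp five: D# F## A## C# E##
C♯ minor added-ninth: C# E G# D#
Common to both → D#, C#.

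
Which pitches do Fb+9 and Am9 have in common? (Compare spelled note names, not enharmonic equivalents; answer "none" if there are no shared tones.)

C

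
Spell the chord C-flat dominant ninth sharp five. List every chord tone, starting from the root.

Root C-flat, quality dominant ninth sharp five:
- root: C-flat
- major 3rd: E-flat
- augmented 5th: G
- minor 7th: B-double-flat
- major 9th: D-flat

C-flat E-flat G B-double-flat D-flat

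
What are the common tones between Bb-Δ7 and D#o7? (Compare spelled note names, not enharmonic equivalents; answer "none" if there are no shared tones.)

Bb-Δ7 = Bb, Db, F, A.
D#o7 = D#, F#, A, C.
Shared: A.

A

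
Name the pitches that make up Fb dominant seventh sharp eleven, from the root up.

Fb, Ab, Cb, Ebb, Bb

Root Fb, quality dominant seventh sharp eleven:
Root: Fb
Major 3rd (3rd): Ab
Perfect 5th (5th): Cb
Minor 7th (7th): Ebb
Augmented 11th (11th): Bb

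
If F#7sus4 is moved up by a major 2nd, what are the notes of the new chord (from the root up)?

G♯ C♯ D♯ F♯

F♯ up a major 2nd → G♯. New chord: G♯ dominant seventh suspended fourth.
- root: G♯
- perfect 4th: C♯
- perfect 5th: D♯
- minor 7th: F♯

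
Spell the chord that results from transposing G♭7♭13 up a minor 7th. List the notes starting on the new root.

Fb  Ab  Cb  Ebb  Dbb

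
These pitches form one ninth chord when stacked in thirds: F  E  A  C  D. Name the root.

D

Arranged so that each adjacent pair is a third by letter name: D – F – A – C – E.
The bottom of that stack, D, is the root (this is D minor ninth).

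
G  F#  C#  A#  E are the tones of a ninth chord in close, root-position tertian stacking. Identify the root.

Arranged so that each adjacent pair is a third by letter name: F# – A# – C# – E – G.
The bottom of that stack, F#, is the root (this is F# dominant seventh flat nine).

F#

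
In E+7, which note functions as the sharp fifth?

B♯

Root of E+7 = E. The 5th is an augmented 5th: E up an augmented 5th → B♯.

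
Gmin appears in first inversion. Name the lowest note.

Gmin = G–Bb–D. First inversion → third in the bass = Bb.

Bb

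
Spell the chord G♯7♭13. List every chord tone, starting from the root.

G#  B#  D#  F#  E

Root G#, quality dominant seventh flat thirteen:
- root: G#
- major 3rd: B#
- perfect 5th: D#
- minor 7th: F#
- minor 13th: E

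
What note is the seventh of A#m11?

A#m11 is built on A♯; its 7th is a minor 7th above the root.
A seventh above A uses the letter G, and the minor 7th above A♯ is G♯.

G♯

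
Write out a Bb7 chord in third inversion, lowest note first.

Ab – Bb – D – F

In root position, Bb7 is Bb–D–F–Ab.
Third inversion puts the seventh (Ab) in the bass.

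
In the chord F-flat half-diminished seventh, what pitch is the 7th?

Root of F-flat half-diminished seventh = F♭. The 7th is a minor 7th: F♭ up a minor 7th → E𝄫.

E𝄫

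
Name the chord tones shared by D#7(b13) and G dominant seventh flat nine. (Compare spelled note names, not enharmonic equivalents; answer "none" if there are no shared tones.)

B

D#7(b13): D♯ F𝄪 A♯ C♯ B
G dominant seventh flat nine: G B D F A♭
Common to both → B.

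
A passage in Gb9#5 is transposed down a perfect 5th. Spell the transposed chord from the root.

Transposed root: Gb → Cb (perfect 5th down). So we spell Cb dominant ninth sharp five:
root → Cb
3rd (major 3rd) → Eb
5th (augmented 5th) → G
7th (minor 7th) → Bbb
9th (major 9th) → Db

Cb, Eb, G, Bbb, Db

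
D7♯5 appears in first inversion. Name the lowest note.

F#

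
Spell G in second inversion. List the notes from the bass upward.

D G B

In root position, G is G–B–D.
Second inversion puts the fifth (D) in the bass.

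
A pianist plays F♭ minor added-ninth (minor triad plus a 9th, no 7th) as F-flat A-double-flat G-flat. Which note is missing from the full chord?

C-flat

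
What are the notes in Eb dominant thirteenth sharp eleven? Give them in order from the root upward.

Eb dominant thirteenth sharp eleven: dominant thirteenth sharp eleven on Eb.
Eb — root
G — major 3rd
Bb — perfect 5th
Db — minor 7th
F — major 9th
A — augmented 11th
C — major 13th

Eb – G – Bb – Db – F – A – C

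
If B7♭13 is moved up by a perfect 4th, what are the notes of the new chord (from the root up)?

B up a perfect 4th → E. New chord: E dominant seventh flat thirteen.
root → E
3rd (major 3rd) → G♯
5th (perfect 5th) → B
7th (minor 7th) → D
13th (minor 13th) → C

E, G♯, B, D, C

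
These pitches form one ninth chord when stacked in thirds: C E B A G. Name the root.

A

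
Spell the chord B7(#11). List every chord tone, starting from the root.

B – D# – F# – A – E#

B7(#11) is a dominant seventh sharp eleven built on B.
Root: B
Major 3rd (3rd): D#
Perfect 5th (5th): F#
Minor 7th (7th): A
Augmented 11th (11th): E#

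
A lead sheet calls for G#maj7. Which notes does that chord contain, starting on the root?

G#  B#  D#  F##

Root G#, quality major seventh:
root → G#
3rd (major 3rd) → B#
5th (perfect 5th) → D#
7th (major 7th) → F##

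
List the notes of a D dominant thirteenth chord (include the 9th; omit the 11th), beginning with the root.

Root D, quality dominant thirteenth:
root → D
3rd (major 3rd) → F#
5th (perfect 5th) → A
7th (minor 7th) → C
9th (major 9th) → E
13th (major 13th) → B

D, F#, A, C, E, B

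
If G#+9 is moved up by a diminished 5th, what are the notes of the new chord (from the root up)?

D  F#  A#  C  E

A diminished 5th up from G# is D, so the new chord is D dominant ninth sharp five.
D — root
F# — major 3rd
A# — augmented 5th
C — minor 7th
E — major 9th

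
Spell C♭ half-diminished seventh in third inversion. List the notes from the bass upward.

C♭ half-diminished seventh = C-flat–E-double-flat–G-double-flat–B-double-flat; third inversion → seventh (B-double-flat) lowest.

B-double-flat – C-flat – E-double-flat – G-double-flat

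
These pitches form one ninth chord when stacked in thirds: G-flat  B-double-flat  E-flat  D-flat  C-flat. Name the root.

C-flat

Arranged so that each adjacent pair is a third by letter name: C-flat – E-flat – G-flat – B-double-flat – D-flat.
The bottom of that stack, C-flat, is the root (this is C-flat dominant ninth).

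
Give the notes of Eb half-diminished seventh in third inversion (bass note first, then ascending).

D-flat E-flat G-flat B-double-flat

Eb half-diminished seventh = E-flat–G-flat–B-double-flat–D-flat; third inversion → seventh (D-flat) lowest.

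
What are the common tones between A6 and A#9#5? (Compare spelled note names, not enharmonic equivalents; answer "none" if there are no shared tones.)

A6 = A, C#, E, F#.
A#9#5 = A#, C##, E##, G#, B#.
Shared: none.

none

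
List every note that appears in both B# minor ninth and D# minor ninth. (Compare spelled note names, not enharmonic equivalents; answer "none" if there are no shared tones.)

B# minor ninth: B-sharp D-sharp F-double-sharp A-sharp C-double-sharp
D# minor ninth: D-sharp F-sharp A-sharp C-sharp E-sharp
Common to both → D-sharp, A-sharp.

D-sharp, A-sharp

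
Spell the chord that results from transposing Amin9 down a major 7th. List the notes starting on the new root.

A major 7th down from A is Bb, so the new chord is Bb minor ninth.
Root: Bb
Minor 3rd (3rd): Db
Perfect 5th (5th): F
Minor 7th (7th): Ab
Major 9th (9th): C

Bb, Db, F, Ab, C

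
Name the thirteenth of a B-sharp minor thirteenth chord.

Root of B-sharp minor thirteenth = B♯. The 13th is a major 13th: B♯ up a major 13th → G𝄪.

G𝄪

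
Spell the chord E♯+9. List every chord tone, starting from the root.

Root E#, quality dominant ninth sharp five:
root → E#
3rd (major 3rd) → G##
5th (augmented 5th) → B##
7th (minor 7th) → D#
9th (major 9th) → F##

E# G## B## D# F##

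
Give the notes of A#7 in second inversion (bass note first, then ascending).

In root position, A#7 is A#–C##–E#–G#.
Second inversion puts the fifth (E#) in the bass.

E#, G#, A#, C##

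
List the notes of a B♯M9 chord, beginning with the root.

B#, D##, F##, A##, C##

B♯M9: major ninth on B#.
B# — root
D## — major 3rd
F## — perfect 5th
A## — major 7th
C## — major 9th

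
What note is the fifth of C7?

G

Root of C7 = C. The 5th is a perfect 5th: C up a perfect 5th → G.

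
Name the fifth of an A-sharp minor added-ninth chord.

E-sharp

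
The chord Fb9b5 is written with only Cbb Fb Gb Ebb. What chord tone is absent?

Ab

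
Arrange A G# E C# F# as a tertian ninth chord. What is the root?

F#

Arranged so that each adjacent pair is a third by letter name: F# – A – C# – E – G#.
The bottom of that stack, F#, is the root (this is F# minor ninth).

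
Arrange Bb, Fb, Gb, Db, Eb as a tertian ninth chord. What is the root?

Arranged so that each adjacent pair is a third by letter name: Eb – Gb – Bb – Db – Fb.
The bottom of that stack, Eb, is the root (this is Eb minor seventh flat nine).

Eb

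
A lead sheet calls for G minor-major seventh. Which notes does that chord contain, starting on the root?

G minor-major seventh is a minor-major seventh built on G.
G — root
Bb — minor 3rd
D — perfect 5th
F# — major 7th

G, Bb, D, F#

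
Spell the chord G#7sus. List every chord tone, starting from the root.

G# – C# – D# – F#

Root G#, quality dominant seventh suspended fourth:
Root: G#
Perfect 4th (4th): C#
Perfect 5th (5th): D#
Minor 7th (7th): F#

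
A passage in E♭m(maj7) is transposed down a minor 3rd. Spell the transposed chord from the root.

C Eb G B

Eb down a minor 3rd → C. New chord: C minor-major seventh.
Root: C
Minor 3rd (3rd): Eb
Perfect 5th (5th): G
Major 7th (7th): B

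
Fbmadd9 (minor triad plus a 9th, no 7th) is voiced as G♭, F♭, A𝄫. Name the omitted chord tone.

C♭

The full Fbmadd9 chord is F♭, A𝄫, C♭, G♭.
Comparing with the voicing, the perfect 5th (5th) — C♭ — is absent.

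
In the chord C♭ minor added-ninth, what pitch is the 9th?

D-flat

C♭ minor added-ninth is built on C-flat; its 9th is a major 9th above the root.
A second above C uses the letter D, and the major 9th above C-flat is D-flat.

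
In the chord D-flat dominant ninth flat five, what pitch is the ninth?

E-flat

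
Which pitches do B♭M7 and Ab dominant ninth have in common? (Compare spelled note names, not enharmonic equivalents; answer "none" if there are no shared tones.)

B♭

B♭M7 = B♭, D, F, A.
Ab dominant ninth = A♭, C, E♭, G♭, B♭.
Shared: B♭.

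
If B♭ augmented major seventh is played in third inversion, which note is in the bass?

B♭ augmented major seventh in root position is B♭–D–F♯–A.
Third inversion places the seventh in the bass, which is A.

A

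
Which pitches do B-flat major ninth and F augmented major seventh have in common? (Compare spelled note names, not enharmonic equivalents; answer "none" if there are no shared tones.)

F, A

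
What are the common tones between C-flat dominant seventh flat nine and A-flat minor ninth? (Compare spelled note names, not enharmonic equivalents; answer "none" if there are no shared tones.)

C-flat dominant seventh flat nine = C-flat, E-flat, G-flat, B-double-flat, D-double-flat.
A-flat minor ninth = A-flat, C-flat, E-flat, G-flat, B-flat.
Shared: C-flat, E-flat, G-flat.

C-flat, E-flat, G-flat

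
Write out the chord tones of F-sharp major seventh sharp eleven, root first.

F#, A#, C#, E#, B#

F-sharp major seventh sharp eleven is a major seventh sharp eleven built on F#.
root → F#
3rd (major 3rd) → A#
5th (perfect 5th) → C#
7th (major 7th) → E#
11th (augmented 11th) → B#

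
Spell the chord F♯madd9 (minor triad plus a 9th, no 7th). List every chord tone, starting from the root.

F#, A, C#, G#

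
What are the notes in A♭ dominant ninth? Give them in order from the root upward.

Ab – C – Eb – Gb – Bb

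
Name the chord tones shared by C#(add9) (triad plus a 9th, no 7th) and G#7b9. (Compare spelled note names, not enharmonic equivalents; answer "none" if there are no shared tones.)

G#, D#

C#(add9) = C#, E#, G#, D#.
G#7b9 = G#, B#, D#, F#, A.
Shared: G#, D#.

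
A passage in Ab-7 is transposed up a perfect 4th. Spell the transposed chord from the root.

Ab up a perfect 4th → Db. New chord: Db minor seventh.
Db — root
Fb — minor 3rd
Ab — perfect 5th
Cb — minor 7th

Db Fb Ab Cb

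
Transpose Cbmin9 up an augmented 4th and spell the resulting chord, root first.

F, Ab, C, Eb, G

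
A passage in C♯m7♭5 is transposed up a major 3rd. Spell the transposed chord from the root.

A major 3rd up from C# is E#, so the new chord is E# half-diminished seventh.
E# — root
G# — minor 3rd
B — diminished 5th
D# — minor 7th

E# – G# – B – D#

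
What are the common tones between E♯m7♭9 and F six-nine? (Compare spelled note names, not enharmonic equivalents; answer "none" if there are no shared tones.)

E♯m7♭9: E# G# B# D# F#
F six-nine: F A C D G
Common to both → none.

none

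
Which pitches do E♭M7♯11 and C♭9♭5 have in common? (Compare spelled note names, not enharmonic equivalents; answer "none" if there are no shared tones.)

E♭M7♯11: Eb G Bb D A
C♭9♭5: Cb Eb Gbb Bbb Db
Common to both → Eb.

Eb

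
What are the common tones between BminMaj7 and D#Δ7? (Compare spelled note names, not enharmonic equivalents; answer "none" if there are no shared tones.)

BminMaj7: B D F# A#
D#Δ7: D# F## A# C##
Common to both → A#.

A#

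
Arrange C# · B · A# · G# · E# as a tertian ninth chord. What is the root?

A#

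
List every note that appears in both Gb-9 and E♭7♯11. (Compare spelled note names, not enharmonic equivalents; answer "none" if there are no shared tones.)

Db

Gb-9: Gb Bbb Db Fb Ab
E♭7♯11: Eb G Bb Db A
Common to both → Db.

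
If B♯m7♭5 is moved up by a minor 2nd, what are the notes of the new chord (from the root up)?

C#, E, G, B

A minor 2nd up from B# is C#, so the new chord is C# half-diminished seventh.
Root: C#
Minor 3rd (3rd): E
Diminished 5th (5th): G
Minor 7th (7th): B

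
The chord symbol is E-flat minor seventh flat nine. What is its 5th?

Bb

Root of E-flat minor seventh flat nine = Eb. The 5th is a perfect 5th: Eb up a perfect 5th → Bb.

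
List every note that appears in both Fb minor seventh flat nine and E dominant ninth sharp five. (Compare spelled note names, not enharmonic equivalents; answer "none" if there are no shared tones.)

Fb minor seventh flat nine = F-flat, A-double-flat, C-flat, E-double-flat, G-double-flat.
E dominant ninth sharp five = E, G-sharp, B-sharp, D, F-sharp.
Shared: none.

none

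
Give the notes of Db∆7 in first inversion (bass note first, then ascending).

Db∆7 = Db–F–Ab–C; first inversion → third (F) lowest.

F  Ab  C  Db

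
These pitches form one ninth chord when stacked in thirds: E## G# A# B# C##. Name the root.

A#

Arranged so that each adjacent pair is a third by letter name: A# – C## – E## – G# – B#.
The bottom of that stack, A#, is the root (this is A# dominant ninth sharp five).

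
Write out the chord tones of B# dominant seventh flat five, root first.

Root B#, quality dominant seventh flat five:
root → B#
3rd (major 3rd) → D##
5th (diminished 5th) → F#
7th (minor 7th) → A#

B# – D## – F# – A#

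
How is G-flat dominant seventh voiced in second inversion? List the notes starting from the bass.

D-flat  F-flat  G-flat  B-flat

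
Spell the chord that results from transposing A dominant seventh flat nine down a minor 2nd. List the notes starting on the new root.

Transposed root: A → G-sharp (minor 2nd down). So we spell G-sharp dominant seventh flat nine:
Root: G-sharp
Major 3rd (3rd): B-sharp
Perfect 5th (5th): D-sharp
Minor 7th (7th): F-sharp
Minor 9th (9th): A

G-sharp, B-sharp, D-sharp, F-sharp, A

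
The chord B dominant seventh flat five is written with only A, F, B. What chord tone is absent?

D-sharp

B dominant seventh flat five = B, D-sharp, F, A. The voicing lacks the 3rd (major 3rd), D-sharp.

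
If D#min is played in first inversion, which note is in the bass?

D#min in root position is D#–F#–A#.
First inversion places the third in the bass, which is F#.

F#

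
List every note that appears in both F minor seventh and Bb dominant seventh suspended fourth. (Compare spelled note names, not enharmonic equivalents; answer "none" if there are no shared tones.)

F, A-flat, E-flat

F minor seventh = F, A-flat, C, E-flat.
Bb dominant seventh suspended fourth = B-flat, E-flat, F, A-flat.
Shared: F, A-flat, E-flat.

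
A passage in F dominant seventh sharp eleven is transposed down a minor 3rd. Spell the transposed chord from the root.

D, F-sharp, A, C, G-sharp

F down a minor 3rd → D. New chord: D dominant seventh sharp eleven.
root → D
3rd (major 3rd) → F-sharp
5th (perfect 5th) → A
7th (minor 7th) → C
11th (augmented 11th) → G-sharp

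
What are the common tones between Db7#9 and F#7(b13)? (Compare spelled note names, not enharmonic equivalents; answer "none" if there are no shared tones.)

Db7#9: Db F Ab Cb E
F#7(b13): F# A# C# E D
Common to both → E.

E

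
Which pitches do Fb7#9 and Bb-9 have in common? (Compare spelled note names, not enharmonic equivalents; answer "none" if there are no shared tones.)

Ab

Fb7#9: Fb Ab Cb Ebb G
Bb-9: Bb Db F Ab C
Common to both → Ab.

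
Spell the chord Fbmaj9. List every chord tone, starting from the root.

Fbmaj9 is a major ninth built on F♭.
Root: F♭
Major 3rd (3rd): A♭
Perfect 5th (5th): C♭
Major 7th (7th): E♭
Major 9th (9th): G♭

F♭  A♭  C♭  E♭  G♭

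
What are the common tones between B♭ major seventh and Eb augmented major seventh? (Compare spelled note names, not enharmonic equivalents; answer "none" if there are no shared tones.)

B♭ major seventh: B♭ D F A
Eb augmented major seventh: E♭ G B D
Common to both → D.

D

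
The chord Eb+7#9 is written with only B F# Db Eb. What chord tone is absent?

G

Eb+7#9 = Eb, G, B, Db, F#. The voicing lacks the 3rd (major 3rd), G.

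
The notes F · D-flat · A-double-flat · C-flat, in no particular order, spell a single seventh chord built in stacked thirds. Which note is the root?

D-flat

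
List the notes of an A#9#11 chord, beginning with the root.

Root A#, quality dominant ninth sharp eleven:
- root: A#
- major 3rd: C##
- perfect 5th: E#
- minor 7th: G#
- major 9th: B#
- augmented 11th: D##

A# – C## – E# – G# – B# – D##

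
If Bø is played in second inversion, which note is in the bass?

Bø in root position is B–D–F–A.
Second inversion places the fifth in the bass, which is F.

F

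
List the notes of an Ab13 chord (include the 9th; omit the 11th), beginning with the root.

Ab13 is a dominant thirteenth built on Ab.
root → Ab
3rd (major 3rd) → C
5th (perfect 5th) → Eb
7th (minor 7th) → Gb
9th (major 9th) → Bb
13th (major 13th) → F

Ab, C, Eb, Gb, Bb, F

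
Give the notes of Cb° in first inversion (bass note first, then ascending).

In root position, Cb° is Cb–Ebb–Gbb.
First inversion puts the third (Ebb) in the bass.

Ebb Gbb Cb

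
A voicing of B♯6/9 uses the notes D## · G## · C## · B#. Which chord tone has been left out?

F##

The full B♯6/9 chord is B#, D##, F##, G##, C##.
Comparing with the voicing, the perfect 5th (5th) — F## — is absent.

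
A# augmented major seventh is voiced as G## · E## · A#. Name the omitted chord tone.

C##

The full A# augmented major seventh chord is A#, C##, E##, G##.
Comparing with the voicing, the major 3rd (3rd) — C## — is absent.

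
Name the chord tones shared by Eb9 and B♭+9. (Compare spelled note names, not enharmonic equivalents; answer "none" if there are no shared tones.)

Bb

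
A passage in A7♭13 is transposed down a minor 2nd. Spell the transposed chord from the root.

G#, B#, D#, F#, E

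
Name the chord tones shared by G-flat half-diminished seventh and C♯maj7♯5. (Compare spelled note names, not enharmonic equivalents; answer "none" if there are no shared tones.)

G-flat half-diminished seventh = Gb, Bbb, Dbb, Fb.
C♯maj7♯5 = C#, E#, G##, B#.
Shared: none.

none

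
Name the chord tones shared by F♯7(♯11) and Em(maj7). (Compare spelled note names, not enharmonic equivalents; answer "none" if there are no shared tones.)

F♯7(♯11): F# A# C# E B#
Em(maj7): E G B D#
Common to both → E.

E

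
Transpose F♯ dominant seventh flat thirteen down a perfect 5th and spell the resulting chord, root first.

B D-sharp F-sharp A G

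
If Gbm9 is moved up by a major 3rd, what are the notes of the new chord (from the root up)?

B♭ D♭ F A♭ C

G♭ up a major 3rd → B♭. New chord: B♭ minor ninth.
Root: B♭
Minor 3rd (3rd): D♭
Perfect 5th (5th): F
Minor 7th (7th): A♭
Major 9th (9th): C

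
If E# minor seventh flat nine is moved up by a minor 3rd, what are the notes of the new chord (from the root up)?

G-sharp  B  D-sharp  F-sharp  A

E-sharp up a minor 3rd → G-sharp. New chord: G-sharp minor seventh flat nine.
G-sharp — root
B — minor 3rd
D-sharp — perfect 5th
F-sharp — minor 7th
A — minor 9th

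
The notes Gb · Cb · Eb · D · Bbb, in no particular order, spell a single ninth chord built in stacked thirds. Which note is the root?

Stacking in thirds gives Cb – Eb – Gb – Bbb – D, so Cb is the root — Cb dominant seventh sharp nine.

Cb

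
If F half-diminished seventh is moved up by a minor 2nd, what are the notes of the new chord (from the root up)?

Transposed root: F → G-flat (minor 2nd up). So we spell G-flat half-diminished seventh:
- root: G-flat
- minor 3rd: B-double-flat
- diminished 5th: D-double-flat
- minor 7th: F-flat

G-flat – B-double-flat – D-double-flat – F-flat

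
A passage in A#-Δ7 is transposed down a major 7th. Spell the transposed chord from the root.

B, D, F#, A#

A# down a major 7th → B. New chord: B minor-major seventh.
B — root
D — minor 3rd
F# — perfect 5th
A# — major 7th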